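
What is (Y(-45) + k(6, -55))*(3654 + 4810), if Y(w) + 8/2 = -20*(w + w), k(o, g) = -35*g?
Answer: 31494544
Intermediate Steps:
Y(w) = -4 - 40*w (Y(w) = -4 - 20*(w + w) = -4 - 40*w)
(Y(-45) + k(6, -55))*(3654 + 4810) = ((-4 - 40*(-45)) - 35*(-55))*(3654 + 4810) = ((-4 + 1800) + 1925)*8464 = (1796 + 1925)*8464 = 3721*8464 = 31494544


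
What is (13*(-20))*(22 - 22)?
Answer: 0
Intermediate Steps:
(13*(-20))*(22 - 22) = -260*0 = 0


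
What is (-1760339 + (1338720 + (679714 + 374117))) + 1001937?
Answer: 1634149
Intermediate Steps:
(-1760339 + (1338720 + (679714 + 374117))) + 1001937 = (-1760339 + (1338720 + 1053831)) + 1001937 = (-1760339 + 2392551) + 1001937 = 632212 + 1001937 = 1634149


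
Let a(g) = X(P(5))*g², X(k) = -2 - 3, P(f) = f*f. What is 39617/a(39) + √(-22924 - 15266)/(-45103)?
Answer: -39617/7605 - I*√38190/45103 ≈ -5.2093 - 0.0043328*I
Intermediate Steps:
P(f) = f²
X(k) = -5
a(g) = -5*g²
39617/a(39) + √(-22924 - 15266)/(-45103) = 39617/((-5*39²)) + √(-22924 - 15266)/(-45103) = 39617/((-5*1521)) + √(-38190)*(-1/45103) = 39617/(-7605) + (I*√38190)*(-1/45103) = 39617*(-1/7605) - I*√38190/45103 = -39617/7605 - I*√38190/45103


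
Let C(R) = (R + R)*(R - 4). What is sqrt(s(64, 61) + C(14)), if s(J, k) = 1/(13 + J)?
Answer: sqrt(1660197)/77 ≈ 16.734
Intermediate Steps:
C(R) = 2*R*(-4 + R) (C(R) = (2*R)*(-4 + R) = 2*R*(-4 + R))
sqrt(s(64, 61) + C(14)) = sqrt(1/(13 + 64) + 2*14*(-4 + 14)) = sqrt(1/77 + 2*14*10) = sqrt(1/77 + 280) = sqrt(21561/77) = sqrt(1660197)/77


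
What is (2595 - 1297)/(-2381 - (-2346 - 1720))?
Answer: 1298/1685 ≈ 0.77033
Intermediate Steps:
(2595 - 1297)/(-2381 - (-2346 - 1720)) = 1298/(-2381 - 1*(-4066)) = 1298/(-2381 + 4066) = 1298/1685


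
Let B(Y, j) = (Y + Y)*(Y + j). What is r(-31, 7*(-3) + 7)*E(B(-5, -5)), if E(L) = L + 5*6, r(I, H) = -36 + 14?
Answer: -2860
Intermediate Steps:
r(I, H) = -22
B(Y, j) = 2*Y*(Y + j) (B(Y, j) = (2*Y)*(Y + j) = 2*Y*(Y + j))
E(L) = 30 + L (E(L) = L + 30 = 30 + L)
r(-31, 7*(-3) + 7)*E(B(-5, -5)) = -22*(30 + 2*(-5)*(-5 - 5)) = -22*(30 + 2*(-5)*(-10)) = -22*(30 + 100) = -22*130 = -2860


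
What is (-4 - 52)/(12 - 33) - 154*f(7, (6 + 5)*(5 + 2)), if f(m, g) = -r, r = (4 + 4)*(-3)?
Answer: -11080/3 ≈ -3693.3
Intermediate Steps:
r = -24 (r = 8*(-3) = -24)
f(m, g) = 24 (f(m, g) = -1*(-24) = 24)
(-4 - 52)/(12 - 33) - 154*f(7, (6 + 5)*(5 + 2)) = (-4 - 52)/(12 - 33) - 154*24 = -56/(-21) - 3696 = -56*(-1/21) - 3696 = 8/3 - 3696 = -11080/3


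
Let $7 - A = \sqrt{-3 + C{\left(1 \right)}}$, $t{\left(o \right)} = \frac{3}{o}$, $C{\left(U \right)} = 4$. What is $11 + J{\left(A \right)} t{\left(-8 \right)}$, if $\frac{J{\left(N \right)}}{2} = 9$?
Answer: $\frac{17}{4} \approx 4.25$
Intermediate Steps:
$A = 6$ ($A = 7 - \sqrt{-3 + 4} = 7 - \sqrt{1} = 7 - 1 = 6$)
$J{\left(N \right)} = 18$ ($J{\left(N \right)} = 2 \cdot 9 = 18$)
$11 + J{\left(A \right)} t{\left(-8 \right)} = 11 + 18 \frac{3}{-8} = 11 + 18 \cdot 3 \left(- \frac{1}{8}\right) = 11 + 18 \left(- \frac{3}{8}\right) = 11 - \frac{27}{4} = \frac{17}{4}$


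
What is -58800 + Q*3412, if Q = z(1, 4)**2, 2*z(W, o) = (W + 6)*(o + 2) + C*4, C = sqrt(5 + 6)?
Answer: 1596020 + 286608*sqrt(11) ≈ 2.5466e+6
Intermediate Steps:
C = sqrt(11) ≈ 3.3166
z(W, o) = 2*sqrt(11) + (2 + o)*(6 + W)/2 (z(W, o) = ((W + 6)*(o + 2) + sqrt(11)*4)/2 = ((6 + W)*(2 + o) + 4*sqrt(11))/2 = ((2 + o)*(6 + W) + 4*sqrt(11))/2 = (4*sqrt(11) + (2 + o)*(6 + W))/2 = 2*sqrt(11) + (2 + o)*(6 + W)/2)
Q = (21 + 2*sqrt(11))**2 (Q = (6 + 1 + 2*sqrt(11) + 3*4 + (1/2)*1*4)**2 = (6 + 1 + 2*sqrt(11) + 12 + 2)**2 = (21 + 2*sqrt(11))**2 ≈ 763.60)
-58800 + Q*3412 = -58800 + (485 + 84*sqrt(11))*3412 = -58800 + (1654820 + 286608*sqrt(11)) = 1596020 + 286608*sqrt(11)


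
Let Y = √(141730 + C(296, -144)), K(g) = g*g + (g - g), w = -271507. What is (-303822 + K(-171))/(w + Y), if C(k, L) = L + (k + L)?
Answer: 74550663567/73715909311 + 274581*√141738/73715909311 ≈ 1.0127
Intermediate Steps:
C(k, L) = k + 2*L (C(k, L) = L + (L + k) = k + 2*L)
K(g) = g² (K(g) = g² + 0 = g²)
Y = √141738 (Y = √(141730 + (296 + 2*(-144))) = √(141730 + (296 - 288)) = √(141730 + 8) = √141738 ≈ 376.48)
(-303822 + K(-171))/(w + Y) = (-303822 + (-171)²)/(-271507 + √141738) = (-303822 + 29241)/(-271507 + √141738) = -274581/(-271507 + √141738)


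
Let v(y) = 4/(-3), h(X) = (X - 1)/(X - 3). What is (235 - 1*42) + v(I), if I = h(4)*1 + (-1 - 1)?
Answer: 575/3 ≈ 191.67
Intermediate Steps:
h(X) = (-1 + X)/(-3 + X)
I = 1 (I = ((-1 + 4)/(-3 + 4))*1 + (-1 - 1) = (3/1)*1 - 2 = (1*3)*1 - 2 = 3*1 - 2 = 3 - 2 = 1)
v(y) = -4/3 (v(y) = 4*(-⅓) = -4/3)
(235 - 1*42) + v(I) = (235 - 1*42) - 4/3 = (235 - 42) - 4/3 = 193 - 4/3 = 575/3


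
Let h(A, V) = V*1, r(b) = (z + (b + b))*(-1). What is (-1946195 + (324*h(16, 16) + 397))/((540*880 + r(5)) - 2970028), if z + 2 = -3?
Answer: 1940614/2494833 ≈ 0.77785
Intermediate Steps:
z = -5 (z = -2 - 3 = -5)
r(b) = 5 - 2*b (r(b) = (-5 + (b + b))*(-1) = (-5 + 2*b)*(-1) = 5 - 2*b)
h(A, V) = V
(-1946195 + (324*h(16, 16) + 397))/((540*880 + r(5)) - 2970028) = (-1946195 + (324*16 + 397))/((540*880 + (5 - 2*5)) - 2970028) = (-1946195 + (5184 + 397))/((475200 + (5 - 10)) - 2970028) = (-1946195 + 5581)/((475200 - 5) - 2970028) = -1940614/(475195 - 2970028) = -1940614/(-2494833) = -1940614*(-1/2494833) = 1940614/2494833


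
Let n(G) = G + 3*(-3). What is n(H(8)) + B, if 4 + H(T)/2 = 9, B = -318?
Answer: -317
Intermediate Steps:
H(T) = 10 (H(T) = -8 + 2*9 = -8 + 18 = 10)
n(G) = -9 + G (n(G) = G - 9 = -9 + G)
n(H(8)) + B = (-9 + 10) - 318 = 1 - 318 = -317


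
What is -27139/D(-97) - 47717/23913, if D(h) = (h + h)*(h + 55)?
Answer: -49417763/9278244 ≈ -5.3262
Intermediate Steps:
D(h) = 2*h*(55 + h) (D(h) = (2*h)*(55 + h) = 2*h*(55 + h))
-27139/D(-97) - 47717/23913 = -27139*(-1/(194*(55 - 97))) - 47717/23913 = -27139/(2*(-97)*(-42)) - 47717*1/23913 = -27139/8148 - 47717/23913 = -27139*1/8148 - 47717/23913 = -3877/1164 - 47717/23913 = -49417763/9278244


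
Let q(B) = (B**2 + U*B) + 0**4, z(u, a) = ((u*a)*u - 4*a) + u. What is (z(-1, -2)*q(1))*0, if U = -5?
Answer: 0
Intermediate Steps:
z(u, a) = u - 4*a + a*u**2 (z(u, a) = ((a*u)*u - 4*a) + u = (a*u**2 - 4*a) + u = (-4*a + a*u**2) + u = u - 4*a + a*u**2)
q(B) = B**2 - 5*B (q(B) = (B**2 - 5*B) + 0**4 = (B**2 - 5*B) + 0 = B**2 - 5*B)
(z(-1, -2)*q(1))*0 = ((-1 - 4*(-2) - 2*(-1)**2)*(1*(-5 + 1)))*0 = ((-1 + 8 - 2*1)*(1*(-4)))*0 = ((-1 + 8 - 2)*(-4))*0 = (5*(-4))*0 = -20*0 = 0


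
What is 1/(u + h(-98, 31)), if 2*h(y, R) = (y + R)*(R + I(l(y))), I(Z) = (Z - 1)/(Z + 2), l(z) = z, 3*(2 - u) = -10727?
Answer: 192/480887 ≈ 0.00039926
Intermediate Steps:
u = 10733/3 (u = 2 - ⅓*(-10727) = 2 + 10727/3 = 10733/3 ≈ 3577.7)
I(Z) = (-1 + Z)/(2 + Z)
h(y, R) = (R + y)*(R + (-1 + y)/(2 + y))/2 (h(y, R) = ((y + R)*(R + (-1 + y)/(2 + y)))/2 = ((R + y)*(R + (-1 + y)/(2 + y)))/2 = (R + y)*(R + (-1 + y)/(2 + y))/2)
1/(u + h(-98, 31)) = 1/(10733/3 + (31*(-1 - 98) - 98*(-1 - 98) + 31*(2 - 98)*(31 - 98))/(2*(2 - 98))) = 1/(10733/3 + (½)*(31*(-99) - 98*(-99) + 31*(-96)*(-67))/(-96)) = 1/(10733/3 + (½)*(-1/96)*(-3069 + 9702 + 199392)) = 1/(10733/3 + (½)*(-1/96)*206025) = 1/(10733/3 - 68675/64) = 1/(480887/192) = 192/480887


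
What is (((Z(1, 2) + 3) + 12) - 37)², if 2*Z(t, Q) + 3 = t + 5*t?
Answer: 1681/4 ≈ 420.25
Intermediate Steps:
Z(t, Q) = -3/2 + 3*t (Z(t, Q) = -3/2 + (t + 5*t)/2 = -3/2 + (6*t)/2 = -3/2 + 3*t)
(((Z(1, 2) + 3) + 12) - 37)² = ((((-3/2 + 3*1) + 3) + 12) - 37)² = ((((-3/2 + 3) + 3) + 12) - 37)² = (((3/2 + 3) + 12) - 37)² = ((9/2 + 12) - 37)² = (33/2 - 37)² = (-41/2)² = 1681/4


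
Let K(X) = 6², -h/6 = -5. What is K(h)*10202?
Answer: 367272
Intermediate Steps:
h = 30 (h = -6*(-5) = 30)
K(X) = 36
K(h)*10202 = 36*10202 = 367272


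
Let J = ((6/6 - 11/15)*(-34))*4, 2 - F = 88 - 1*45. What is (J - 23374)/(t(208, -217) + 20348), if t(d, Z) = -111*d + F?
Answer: 351154/41715 ≈ 8.4179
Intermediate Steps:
F = -41 (F = 2 - (88 - 1*45) = 2 - (88 - 45) = 2 - 1*43 = 2 - 43 = -41)
t(d, Z) = -41 - 111*d (t(d, Z) = -111*d - 41 = -41 - 111*d)
J = -544/15 (J = ((6*(⅙) - 11*1/15)*(-34))*4 = ((1 - 11/15)*(-34))*4 = ((4/15)*(-34))*4 = -136/15*4 = -544/15 ≈ -36.267)
(J - 23374)/(t(208, -217) + 20348) = (-544/15 - 23374)/((-41 - 111*208) + 20348) = -351154/(15*((-41 - 23088) + 20348)) = -351154/(15*(-23129 + 20348)) = -351154/15/(-2781) = -351154/15*(-1/2781) = 351154/41715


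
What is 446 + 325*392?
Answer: 127846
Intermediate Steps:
446 + 325*392 = 446 + 127400 = 127846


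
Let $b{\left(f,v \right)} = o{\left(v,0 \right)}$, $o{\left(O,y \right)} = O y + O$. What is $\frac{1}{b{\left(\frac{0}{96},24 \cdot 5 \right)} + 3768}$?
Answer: $\frac{1}{3888} \approx 0.0002572$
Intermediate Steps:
$o{\left(O,y \right)} = O + O y$
$b{\left(f,v \right)} = v$ ($b{\left(f,v \right)} = v \left(1 + 0\right) = v 1 = v$)
$\frac{1}{b{\left(\frac{0}{96},24 \cdot 5 \right)} + 3768} = \frac{1}{24 \cdot 5 + 3768} = \frac{1}{120 + 3768} = \frac{1}{3888}$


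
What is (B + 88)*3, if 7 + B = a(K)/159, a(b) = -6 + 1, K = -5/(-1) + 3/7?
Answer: 12874/53 ≈ 242.91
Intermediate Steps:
K = 38/7 (K = -5*(-1) + 3*(⅐) = 5 + 3/7 = 38/7 ≈ 5.4286)
a(b) = -5
B = -1118/159 (B = -7 - 5/159 = -1118/159 ≈ -7.0314)
(B + 88)*3 = (-1118/159 + 88)*3 = (12874/159)*3 = 12874/53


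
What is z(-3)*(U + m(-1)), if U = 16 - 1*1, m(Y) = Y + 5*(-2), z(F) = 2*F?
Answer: -24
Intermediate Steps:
m(Y) = -10 + Y (m(Y) = Y - 10 = -10 + Y)
U = 15 (U = 16 - 1 = 15)
z(-3)*(U + m(-1)) = (2*(-3))*(15 + (-10 - 1)) = -6*(15 - 11) = -6*4 = -24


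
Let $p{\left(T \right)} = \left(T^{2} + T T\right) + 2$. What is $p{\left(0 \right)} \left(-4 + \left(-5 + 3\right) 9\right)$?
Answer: $-44$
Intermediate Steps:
$p{\left(T \right)} = 2 + 2 T^{2}$ ($p{\left(T \right)} = \left(T^{2} + T^{2}\right) + 2 = 2 T^{2} + 2 = 2 + 2 T^{2}$)
$p{\left(0 \right)} \left(-4 + \left(-5 + 3\right) 9\right) = \left(2 + 2 \cdot 0^{2}\right) \left(-4 + \left(-5 + 3\right) 9\right) = \left(2 + 2 \cdot 0\right) \left(-4 - 18\right) = \left(2 + 0\right) \left(-4 - 18\right) = 2 \left(-22\right) = -44$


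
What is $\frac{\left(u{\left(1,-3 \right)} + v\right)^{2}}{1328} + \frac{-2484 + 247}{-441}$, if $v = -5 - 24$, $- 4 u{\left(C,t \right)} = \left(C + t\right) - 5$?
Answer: $\frac{52771297}{9370368} \approx 5.6317$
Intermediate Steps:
$u{\left(C,t \right)} = \frac{5}{4} - \frac{C}{4} - \frac{t}{4}$ ($u{\left(C,t \right)} = - \frac{\left(C + t\right) - 5}{4} = - \frac{-5 + C + t}{4} = \frac{5}{4} - \frac{C}{4} - \frac{t}{4}$)
$v = -29$ ($v = -5 - 24 = -29$)
$\frac{\left(u{\left(1,-3 \right)} + v\right)^{2}}{1328} + \frac{-2484 + 247}{-441} = \frac{\left(\left(\frac{5}{4} - \frac{1}{4} - - \frac{3}{4}\right) - 29\right)^{2}}{1328} + \frac{-2484 + 247}{-441} = \left(\left(\frac{5}{4} - \frac{1}{4} + \frac{3}{4}\right) - 29\right)^{2} \cdot \frac{1}{1328} - - \frac{2237}{441} = \left(\frac{7}{4} - 29\right)^{2} \cdot \frac{1}{1328} + \frac{2237}{441} = \left(- \frac{109}{4}\right)^{2} \cdot \frac{1}{1328} + \frac{2237}{441} = \frac{11881}{16} \cdot \frac{1}{1328} + \frac{2237}{441} = \frac{11881}{21248} + \frac{2237}{441} = \frac{52771297}{9370368}$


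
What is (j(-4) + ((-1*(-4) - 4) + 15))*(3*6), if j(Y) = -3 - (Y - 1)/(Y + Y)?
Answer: 819/4 ≈ 204.75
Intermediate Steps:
j(Y) = -3 - (-1 + Y)/(2*Y)
(j(-4) + ((-1*(-4) - 4) + 15))*(3*6) = ((½)*(1 - 7*(-4))/(-4) + ((-1*(-4) - 4) + 15))*(3*6) = ((½)*(-¼)*(1 + 28) + ((4 - 4) + 15))*18 = ((½)*(-¼)*29 + (0 + 15))*18 = (-29/8 + 15)*18 = (91/8)*18 = 819/4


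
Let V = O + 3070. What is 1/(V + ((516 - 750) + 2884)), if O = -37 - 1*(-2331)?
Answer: 1/8014 ≈ 0.00012478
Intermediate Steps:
O = 2294 (O = -37 + 2331 = 2294)
V = 5364 (V = 2294 + 3070 = 5364)
1/(V + ((516 - 750) + 2884)) = 1/(5364 + ((516 - 750) + 2884)) = 1/(5364 + (-234 + 2884)) = 1/(5364 + 2650) = 1/8014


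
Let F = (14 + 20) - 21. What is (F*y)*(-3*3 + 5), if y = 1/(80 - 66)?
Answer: -26/7 ≈ -3.7143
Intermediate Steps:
F = 13 (F = 34 - 21 = 13)
y = 1/14 ≈ 0.071429
(F*y)*(-3*3 + 5) = (13*(1/14))*(-3*3 + 5) = 13*(-9 + 5)/14 = (13/14)*(-4) = -26/7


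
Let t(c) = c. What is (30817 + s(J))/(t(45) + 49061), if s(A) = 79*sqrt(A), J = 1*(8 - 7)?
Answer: 15448/24553 ≈ 0.62917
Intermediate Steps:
J = 1 (J = 1*1 = 1)
(30817 + s(J))/(t(45) + 49061) = (30817 + 79*sqrt(1))/(45 + 49061) = (30817 + 79*1)/49106 = (30817 + 79)*(1/49106) = 30896*(1/49106) = 15448/24553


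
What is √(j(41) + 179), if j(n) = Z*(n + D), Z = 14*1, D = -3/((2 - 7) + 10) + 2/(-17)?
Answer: √5367835/85 ≈ 27.257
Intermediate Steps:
D = -61/85 (D = -3/(-5 + 10) + 2*(-1/17) = -3/5 - 2/17 = -3*⅕ - 2/17 = -⅗ - 2/17 = -61/85 ≈ -0.71765)
Z = 14
j(n) = -854/85 + 14*n (j(n) = 14*(n - 61/85) = 14*(-61/85 + n) = -854/85 + 14*n)
√(j(41) + 179) = √((-854/85 + 14*41) + 179) = √((-854/85 + 574) + 179) = √(47936/85 + 179) = √(63151/85) = √5367835/85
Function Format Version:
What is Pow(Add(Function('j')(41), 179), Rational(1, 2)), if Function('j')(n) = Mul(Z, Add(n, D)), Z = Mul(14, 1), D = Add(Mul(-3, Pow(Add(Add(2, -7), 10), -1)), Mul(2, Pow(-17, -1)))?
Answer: Mul(Rational(1, 85), Pow(5367835, Rational(1, 2))) ≈ 27.257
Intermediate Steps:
D = Rational(-61, 85) (D = Add(Mul(-3, Pow(Add(-5, 10), -1)), Mul(2, Rational(-1, 17))) = Add(Mul(-3, Pow(5, -1)), Rational(-2, 17)) = Add(Mul(-3, Rational(1, 5)), Rational(-2, 17)) = Add(Rational(-3, 5), Rational(-2, 17)) = Rational(-61, 85) ≈ -0.71765)
Z = 14
Function('j')(n) = Add(Rational(-854, 85), Mul(14, n)) (Function('j')(n) = Mul(14, Add(n, Rational(-61, 85))) = Mul(14, Add(Rational(-61, 85), n)) = Add(Rational(-854, 85), Mul(14, n)))
Pow(Add(Function('j')(41), 179), Rational(1, 2)) = Pow(Add(Add(Rational(-854, 85), Mul(14, 41)), 179), Rational(1, 2)) = Pow(Add(Add(Rational(-854, 85), 574), 179), Rational(1, 2)) = Pow(Add(Rational(47936, 85), 179), Rational(1, 2)) = Pow(Rational(63151, 85), Rational(1, 2)) = Mul(Rational(1, 85), Pow(5367835, Rational(1, 2)))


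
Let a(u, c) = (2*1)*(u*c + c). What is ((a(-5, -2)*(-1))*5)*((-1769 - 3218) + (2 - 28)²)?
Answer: 344880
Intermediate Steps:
a(u, c) = 2*c + 2*c*u (a(u, c) = 2*(c*u + c) = 2*(c + c*u) = 2*c + 2*c*u)
((a(-5, -2)*(-1))*5)*((-1769 - 3218) + (2 - 28)²) = (((2*(-2)*(1 - 5))*(-1))*5)*((-1769 - 3218) + (2 - 28)²) = (((2*(-2)*(-4))*(-1))*5)*(-4987 + (-26)²) = ((16*(-1))*5)*(-4987 + 676) = -16*5*(-4311) = -80*(-4311) = 344880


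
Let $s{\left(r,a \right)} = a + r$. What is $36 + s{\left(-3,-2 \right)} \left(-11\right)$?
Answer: $91$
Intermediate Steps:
$36 + s{\left(-3,-2 \right)} \left(-11\right) = 36 + \left(-2 - 3\right) \left(-11\right) = 36 - -55 = 36 + 55 = 91$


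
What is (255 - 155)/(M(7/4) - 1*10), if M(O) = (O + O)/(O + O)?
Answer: -100/9 ≈ -11.111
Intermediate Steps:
M(O) = 1 (M(O) = (2*O)/((2*O)) = (2*O)*(1/(2*O)) = 1)
(255 - 155)/(M(7/4) - 1*10) = (255 - 155)/(1 - 1*10) = 100/(1 - 10) = 100/(-9) = 100*(-1/9) = -100/9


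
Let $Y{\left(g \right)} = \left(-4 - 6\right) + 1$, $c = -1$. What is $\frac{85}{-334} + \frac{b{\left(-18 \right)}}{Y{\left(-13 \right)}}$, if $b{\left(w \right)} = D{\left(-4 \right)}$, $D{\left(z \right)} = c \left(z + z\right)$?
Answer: $- \frac{3437}{3006} \approx -1.1434$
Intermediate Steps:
$Y{\left(g \right)} = -9$ ($Y{\left(g \right)} = -10 + 1 = -9$)
$D{\left(z \right)} = - 2 z$ ($D{\left(z \right)} = - (z + z) = - 2 z$)
$b{\left(w \right)} = 8$ ($b{\left(w \right)} = \left(-2\right) \left(-4\right) = 8$)
$\frac{85}{-334} + \frac{b{\left(-18 \right)}}{Y{\left(-13 \right)}} = \frac{85}{-334} + \frac{8}{-9} = 85 \left(- \frac{1}{334}\right) + 8 \left(- \frac{1}{9}\right) = - \frac{85}{334} - \frac{8}{9} = - \frac{3437}{3006}$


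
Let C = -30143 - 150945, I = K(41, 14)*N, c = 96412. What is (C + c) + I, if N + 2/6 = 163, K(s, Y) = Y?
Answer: -247196/3 ≈ -82399.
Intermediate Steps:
N = 488/3 (N = -⅓ + 163 = 488/3 ≈ 162.67)
I = 6832/3 (I = 14*(488/3) = 6832/3 ≈ 2277.3)
C = -181088
(C + c) + I = (-181088 + 96412) + 6832/3 = -84676 + 6832/3 = -247196/3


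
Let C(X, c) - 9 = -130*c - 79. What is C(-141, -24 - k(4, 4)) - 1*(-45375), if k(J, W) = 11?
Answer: 49855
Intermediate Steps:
C(X, c) = -70 - 130*c (C(X, c) = 9 + (-130*c - 79) = 9 + (-79 - 130*c) = -70 - 130*c)
C(-141, -24 - k(4, 4)) - 1*(-45375) = (-70 - 130*(-24 - 1*11)) - 1*(-45375) = (-70 - 130*(-24 - 11)) + 45375 = (-70 - 130*(-35)) + 45375 = (-70 + 4550) + 45375 = 4480 + 45375 = 49855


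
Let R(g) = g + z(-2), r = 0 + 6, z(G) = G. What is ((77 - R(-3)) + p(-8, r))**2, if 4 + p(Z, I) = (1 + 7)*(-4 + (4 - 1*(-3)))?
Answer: 10404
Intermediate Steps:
r = 6
p(Z, I) = 20 (p(Z, I) = -4 + (1 + 7)*(-4 + (4 - 1*(-3))) = -4 + 8*(-4 + (4 + 3)) = -4 + 8*(-4 + 7) = -4 + 8*3 = -4 + 24 = 20)
R(g) = -2 + g (R(g) = g - 2 = -2 + g)
((77 - R(-3)) + p(-8, r))**2 = ((77 - (-2 - 3)) + 20)**2 = ((77 - 1*(-5)) + 20)**2 = ((77 + 5) + 20)**2 = (82 + 20)**2 = 102**2 = 10404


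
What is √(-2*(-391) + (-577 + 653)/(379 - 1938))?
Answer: √1900517658/1559 ≈ 27.963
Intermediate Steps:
√(-2*(-391) + (-577 + 653)/(379 - 1938)) = √(782 + 76/(-1559)) = √(782 + 76*(-1/1559)) = √(782 - 76/1559) = √(1219062/1559) = √1900517658/1559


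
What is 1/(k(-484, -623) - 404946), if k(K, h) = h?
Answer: -1/405569 ≈ -2.4657e-6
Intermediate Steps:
1/(k(-484, -623) - 404946) = 1/(-623 - 404946) = 1/(-405569) = -1/405569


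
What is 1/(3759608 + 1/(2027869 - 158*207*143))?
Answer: 2649089/9959536197111 ≈ 2.6599e-7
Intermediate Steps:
1/(3759608 + 1/(2027869 - 158*207*143)) = 1/(3759608 + 1/(2027869 - 32706*143)) = 1/(3759608 + 1/(2027869 - 4676958)) = 1/(3759608 + 1/(-2649089)) = 1/(3759608 - 1/2649089) = 1/(9959536197111/2649089) = 2649089/9959536197111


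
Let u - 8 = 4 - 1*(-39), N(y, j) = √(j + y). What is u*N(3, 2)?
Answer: 51*√5 ≈ 114.04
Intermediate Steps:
u = 51 (u = 8 + (4 - 1*(-39)) = 8 + (4 + 39) = 8 + 43 = 51)
u*N(3, 2) = 51*√(2 + 3) = 51*√5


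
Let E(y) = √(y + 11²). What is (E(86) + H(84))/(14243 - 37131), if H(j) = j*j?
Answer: -882/2861 - 3*√23/22888 ≈ -0.30891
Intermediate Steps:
E(y) = √(121 + y) (E(y) = √(y + 121) = √(121 + y))
H(j) = j²
(E(86) + H(84))/(14243 - 37131) = (√(121 + 86) + 84²)/(14243 - 37131) = (√207 + 7056)/(-22888) = (3*√23 + 7056)*(-1/22888) = (7056 + 3*√23)*(-1/22888) = -882/2861 - 3*√23/22888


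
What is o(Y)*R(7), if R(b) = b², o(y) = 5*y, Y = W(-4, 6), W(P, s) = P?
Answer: -980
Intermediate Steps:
Y = -4
o(Y)*R(7) = (5*(-4))*7² = -20*49 = -980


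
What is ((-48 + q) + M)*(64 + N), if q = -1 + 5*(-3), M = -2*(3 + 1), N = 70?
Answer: -9648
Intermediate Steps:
M = -8 (M = -2*4 = -8)
q = -16 (q = -1 - 15 = -16)
((-48 + q) + M)*(64 + N) = ((-48 - 16) - 8)*(64 + 70) = (-64 - 8)*134 = -72*134 = -9648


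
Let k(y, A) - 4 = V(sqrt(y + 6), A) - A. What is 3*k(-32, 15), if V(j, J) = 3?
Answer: -24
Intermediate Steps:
k(y, A) = 7 - A (k(y, A) = 4 + (3 - A) = 7 - A)
3*k(-32, 15) = 3*(7 - 1*15) = 3*(7 - 15) = 3*(-8) = -24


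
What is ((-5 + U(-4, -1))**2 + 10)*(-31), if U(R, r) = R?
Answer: -2821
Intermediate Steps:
((-5 + U(-4, -1))**2 + 10)*(-31) = ((-5 - 4)**2 + 10)*(-31) = ((-9)**2 + 10)*(-31) = (81 + 10)*(-31) = 91*(-31) = -2821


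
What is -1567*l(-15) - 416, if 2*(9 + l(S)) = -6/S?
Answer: 66868/5 ≈ 13374.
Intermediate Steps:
l(S) = -9 - 3/S (l(S) = -9 + (-6/S)/2 = -9 - 3/S)
-1567*l(-15) - 416 = -1567*(-9 - 3/(-15)) - 416 = -1567*(-9 - 3*(-1/15)) - 416 = -1567*(-9 + ⅕) - 416 = -1567*(-44/5) - 416 = 68948/5 - 416 = 66868/5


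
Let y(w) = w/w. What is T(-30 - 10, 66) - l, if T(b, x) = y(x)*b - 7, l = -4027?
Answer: 3980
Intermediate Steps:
y(w) = 1
T(b, x) = -7 + b (T(b, x) = 1*b - 7 = b - 7 = -7 + b)
T(-30 - 10, 66) - l = (-7 + (-30 - 10)) - 1*(-4027) = (-7 - 40) + 4027 = -47 + 4027 = 3980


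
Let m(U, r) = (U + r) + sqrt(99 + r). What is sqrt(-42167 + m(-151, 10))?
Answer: sqrt(-42308 + sqrt(109)) ≈ 205.66*I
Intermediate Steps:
m(U, r) = U + r + sqrt(99 + r)
sqrt(-42167 + m(-151, 10)) = sqrt(-42167 + (-151 + 10 + sqrt(99 + 10))) = sqrt(-42167 + (-151 + 10 + sqrt(109))) = sqrt(-42167 + (-141 + sqrt(109))) = sqrt(-42308 + sqrt(109))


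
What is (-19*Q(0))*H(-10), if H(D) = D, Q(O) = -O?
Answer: 0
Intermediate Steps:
(-19*Q(0))*H(-10) = -(-19)*0*(-10) = -19*0*(-10) = 0*(-10) = 0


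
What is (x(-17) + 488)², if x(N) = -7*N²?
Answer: 2356225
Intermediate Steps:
(x(-17) + 488)² = (-7*(-17)² + 488)² = (-7*289 + 488)² = (-2023 + 488)² = (-1535)² = 2356225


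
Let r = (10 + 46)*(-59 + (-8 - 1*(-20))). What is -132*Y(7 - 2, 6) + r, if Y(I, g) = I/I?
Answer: -2764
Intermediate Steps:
Y(I, g) = 1
r = -2632 (r = 56*(-59 + (-8 + 20)) = 56*(-59 + 12) = 56*(-47) = -2632)
-132*Y(7 - 2, 6) + r = -132*1 - 2632 = -132 - 2632 = -2764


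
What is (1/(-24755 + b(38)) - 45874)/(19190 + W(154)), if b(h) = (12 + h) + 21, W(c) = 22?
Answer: -1132353817/474229008 ≈ -2.3878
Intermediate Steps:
b(h) = 33 + h
(1/(-24755 + b(38)) - 45874)/(19190 + W(154)) = (1/(-24755 + (33 + 38)) - 45874)/(19190 + 22) = (1/(-24755 + 71) - 45874)/19212 = (1/(-24684) - 45874)*(1/19212) = (-1/24684 - 45874)*(1/19212) = -1132353817/24684*1/19212 = -1132353817/474229008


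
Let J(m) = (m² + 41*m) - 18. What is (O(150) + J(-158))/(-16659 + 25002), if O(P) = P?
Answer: 6206/2781 ≈ 2.2316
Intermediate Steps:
J(m) = -18 + m² + 41*m
(O(150) + J(-158))/(-16659 + 25002) = (150 + (-18 + (-158)² + 41*(-158)))/(-16659 + 25002) = (150 + (-18 + 24964 - 6478))/8343 = (150 + 18468)*(1/8343) = 18618*(1/8343) = 6206/2781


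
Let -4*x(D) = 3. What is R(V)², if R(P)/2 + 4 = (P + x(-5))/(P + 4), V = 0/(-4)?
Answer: 4489/64 ≈ 70.141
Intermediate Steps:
x(D) = -¾ (x(D) = -¼*3 = -¾)
V = 0 (V = 0*(-¼) = 0)
R(P) = -8 + 2*(-¾ + P)/(4 + P) (R(P) = -8 + 2*((P - ¾)/(P + 4)) = -8 + 2*((-¾ + P)/(4 + P)) = -8 + 2*(-¾ + P)/(4 + P))
R(V)² = ((-67 - 12*0)/(2*(4 + 0)))² = ((½)*(-67 + 0)/4)² = ((½)*(¼)*(-67))² = (-67/8)² = 4489/64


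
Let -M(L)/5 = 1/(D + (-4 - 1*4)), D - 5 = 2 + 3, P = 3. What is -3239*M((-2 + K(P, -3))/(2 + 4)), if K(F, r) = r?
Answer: 16195/2 ≈ 8097.5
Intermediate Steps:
D = 10 (D = 5 + (2 + 3) = 5 + 5 = 10)
M(L) = -5/2 (M(L) = -5/(10 + (-4 - 1*4)) = -5/(10 + (-4 - 4)) = -5/(10 - 8) = -5/2)
-3239*M((-2 + K(P, -3))/(2 + 4)) = -3239*(-5/2) = 16195/2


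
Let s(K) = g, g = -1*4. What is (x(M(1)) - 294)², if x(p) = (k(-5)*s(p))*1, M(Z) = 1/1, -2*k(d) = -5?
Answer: 92416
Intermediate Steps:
k(d) = 5/2 (k(d) = -½*(-5) = 5/2)
M(Z) = 1
g = -4
s(K) = -4
x(p) = -10 (x(p) = ((5/2)*(-4))*1 = -10*1 = -10)
(x(M(1)) - 294)² = (-10 - 294)² = (-304)² = 92416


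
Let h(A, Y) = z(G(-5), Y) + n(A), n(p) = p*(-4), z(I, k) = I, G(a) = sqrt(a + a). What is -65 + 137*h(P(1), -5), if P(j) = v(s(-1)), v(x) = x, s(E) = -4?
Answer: 2127 + 137*I*sqrt(10) ≈ 2127.0 + 433.23*I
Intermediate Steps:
G(a) = sqrt(2)*sqrt(a) (G(a) = sqrt(2*a) = sqrt(2)*sqrt(a))
n(p) = -4*p
P(j) = -4
h(A, Y) = -4*A + I*sqrt(10) (h(A, Y) = sqrt(2)*sqrt(-5) - 4*A = sqrt(2)*(I*sqrt(5)) - 4*A = I*sqrt(10) - 4*A = -4*A + I*sqrt(10))
-65 + 137*h(P(1), -5) = -65 + 137*(-4*(-4) + I*sqrt(10)) = -65 + 137*(16 + I*sqrt(10)) = -65 + (2192 + 137*I*sqrt(10)) = 2127 + 137*I*sqrt(10)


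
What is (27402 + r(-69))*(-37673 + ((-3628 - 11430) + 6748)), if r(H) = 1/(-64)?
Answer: -80641628641/64 ≈ -1.2600e+9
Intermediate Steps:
r(H) = -1/64
(27402 + r(-69))*(-37673 + ((-3628 - 11430) + 6748)) = (27402 - 1/64)*(-37673 + ((-3628 - 11430) + 6748)) = 1753727*(-37673 + (-15058 + 6748))/64 = 1753727*(-37673 - 8310)/64 = (1753727/64)*(-45983) = -80641628641/64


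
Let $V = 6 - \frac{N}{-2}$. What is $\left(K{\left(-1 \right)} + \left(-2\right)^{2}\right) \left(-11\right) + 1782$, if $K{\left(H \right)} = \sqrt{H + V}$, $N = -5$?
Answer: $1738 - \frac{11 \sqrt{10}}{2} \approx 1720.6$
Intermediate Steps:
$V = \frac{7}{2}$ ($V = 6 - - \frac{5}{-2} = 6 - \left(-5\right) \left(- \frac{1}{2}\right) = 6 - \frac{5}{2} = \frac{7}{2} \approx 3.5$)
$K{\left(H \right)} = \sqrt{\frac{7}{2} + H}$ ($K{\left(H \right)} = \sqrt{H + \frac{7}{2}} = \sqrt{\frac{7}{2} + H}$)
$\left(K{\left(-1 \right)} + \left(-2\right)^{2}\right) \left(-11\right) + 1782 = \left(\frac{\sqrt{14 + 4 \left(-1\right)}}{2} + \left(-2\right)^{2}\right) \left(-11\right) + 1782 = \left(\frac{\sqrt{14 - 4}}{2} + 4\right) \left(-11\right) + 1782 = \left(\frac{\sqrt{10}}{2} + 4\right) \left(-11\right) + 1782 = \left(4 + \frac{\sqrt{10}}{2}\right) \left(-11\right) + 1782 = \left(-44 - \frac{11 \sqrt{10}}{2}\right) + 1782 = 1738 - \frac{11 \sqrt{10}}{2}$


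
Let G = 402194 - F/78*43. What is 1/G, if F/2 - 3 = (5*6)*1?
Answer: 13/5228049 ≈ 2.4866e-6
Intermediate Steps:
F = 66 (F = 6 + 2*((5*6)*1) = 6 + 2*(30*1) = 6 + 2*30 = 6 + 60 = 66)
G = 5228049/13 (G = 402194 - 66/78*43 = 402194 - 66*(1/78)*43 = 402194 - 11*43/13 = 402194 - 1*473/13 = 402194 - 473/13 = 5228049/13 ≈ 4.0216e+5)
1/G = 1/(5228049/13) = 13/5228049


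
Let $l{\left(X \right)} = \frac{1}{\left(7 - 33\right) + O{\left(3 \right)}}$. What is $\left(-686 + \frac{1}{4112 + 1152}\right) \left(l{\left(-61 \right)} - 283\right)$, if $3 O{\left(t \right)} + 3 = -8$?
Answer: $\frac{45481842285}{234248} \approx 1.9416 \cdot 10^{5}$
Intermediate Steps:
$O{\left(t \right)} = - \frac{11}{3}$ ($O{\left(t \right)} = -1 + \frac{1}{3} \left(-8\right) = -1 - \frac{8}{3} = - \frac{11}{3}$)
$l{\left(X \right)} = - \frac{3}{89}$ ($l{\left(X \right)} = \frac{1}{\left(7 - 33\right) - \frac{11}{3}} = \frac{1}{-26 - \frac{11}{3}} = \frac{1}{- \frac{89}{3}} = - \frac{3}{89}$)
$\left(-686 + \frac{1}{4112 + 1152}\right) \left(l{\left(-61 \right)} - 283\right) = \left(-686 + \frac{1}{4112 + 1152}\right) \left(- \frac{3}{89} - 283\right) = \left(-686 + \frac{1}{5264}\right) \left(- \frac{25190}{89}\right) = \left(- \frac{3611103}{5264}\right) \left(- \frac{25190}{89}\right) = \frac{45481842285}{234248}$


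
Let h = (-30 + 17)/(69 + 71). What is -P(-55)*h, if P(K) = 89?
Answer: 1157/140 ≈ 8.2643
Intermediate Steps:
h = -13/140 ≈ -0.092857
-P(-55)*h = -89*(-13)/140 = -1*(-1157/140) = 1157/140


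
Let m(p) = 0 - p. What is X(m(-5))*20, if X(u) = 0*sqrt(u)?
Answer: 0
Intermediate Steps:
m(p) = -p
X(u) = 0
X(m(-5))*20 = 0*20 = 0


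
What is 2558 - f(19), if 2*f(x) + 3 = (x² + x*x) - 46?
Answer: 4443/2 ≈ 2221.5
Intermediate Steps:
f(x) = -49/2 + x² (f(x) = -3/2 + ((x² + x*x) - 46)/2 = -3/2 + ((x² + x²) - 46)/2 = -3/2 + (2*x² - 46)/2 = -3/2 + (-46 + 2*x²)/2 = -3/2 + (-23 + x²) = -49/2 + x²)
2558 - f(19) = 2558 - (-49/2 + 19²) = 2558 - (-49/2 + 361) = 2558 - 1*673/2 = 2558 - 673/2 = 4443/2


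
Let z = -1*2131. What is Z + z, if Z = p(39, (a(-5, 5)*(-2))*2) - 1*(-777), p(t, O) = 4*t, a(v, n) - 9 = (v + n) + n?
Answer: -1198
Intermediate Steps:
a(v, n) = 9 + v + 2*n (a(v, n) = 9 + ((v + n) + n) = 9 + ((n + v) + n) = 9 + (v + 2*n) = 9 + v + 2*n)
z = -2131
Z = 933 (Z = 4*39 - 1*(-777) = 156 + 777 = 933)
Z + z = 933 - 2131 = -1198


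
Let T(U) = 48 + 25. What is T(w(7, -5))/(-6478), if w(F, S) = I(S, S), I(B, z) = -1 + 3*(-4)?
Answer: -73/6478 ≈ -0.011269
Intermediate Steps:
I(B, z) = -13 (I(B, z) = -1 - 12 = -13)
w(F, S) = -13
T(U) = 73
T(w(7, -5))/(-6478) = 73/(-6478) = 73*(-1/6478) = -73/6478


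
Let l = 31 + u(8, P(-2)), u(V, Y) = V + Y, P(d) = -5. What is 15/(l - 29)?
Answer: 3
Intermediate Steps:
l = 34 (l = 31 + (8 - 5) = 31 + 3 = 34)
15/(l - 29) = 15/(34 - 29) = 15/5 = (⅕)*15 = 3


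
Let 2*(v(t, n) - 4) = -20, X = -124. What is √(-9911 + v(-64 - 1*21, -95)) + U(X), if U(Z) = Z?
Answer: -124 + I*√9917 ≈ -124.0 + 99.584*I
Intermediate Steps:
v(t, n) = -6 (v(t, n) = 4 + (½)*(-20) = 4 - 10 = -6)
√(-9911 + v(-64 - 1*21, -95)) + U(X) = √(-9911 - 6) - 124 = √(-9917) - 124 = I*√9917 - 124 = -124 + I*√9917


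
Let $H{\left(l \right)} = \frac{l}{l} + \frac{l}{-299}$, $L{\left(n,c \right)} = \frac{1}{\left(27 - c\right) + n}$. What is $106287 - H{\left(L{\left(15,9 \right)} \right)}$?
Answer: $\frac{1048723963}{9867} \approx 1.0629 \cdot 10^{5}$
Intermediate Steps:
$L{\left(n,c \right)} = \frac{1}{27 + n - c}$
$H{\left(l \right)} = 1 - \frac{l}{299}$ ($H{\left(l \right)} = 1 + l \left(- \frac{1}{299}\right) = 1 - \frac{l}{299}$)
$106287 - H{\left(L{\left(15,9 \right)} \right)} = 106287 - \left(1 - \frac{1}{299 \left(27 + 15 - 9\right)}\right) = 106287 - \left(1 - \frac{1}{299 \cdot 33}\right) = 106287 - \left(1 - \frac{1}{9867}\right) = 106287 - \frac{9866}{9867} = \frac{1048723963}{9867}$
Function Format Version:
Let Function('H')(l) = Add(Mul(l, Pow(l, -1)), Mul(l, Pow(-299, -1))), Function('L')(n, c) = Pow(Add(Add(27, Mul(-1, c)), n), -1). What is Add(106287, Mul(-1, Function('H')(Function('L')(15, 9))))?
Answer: Rational(1048723963, 9867) ≈ 1.0629e+5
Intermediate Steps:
Function('L')(n, c) = Pow(Add(27, n, Mul(-1, c)), -1)
Function('H')(l) = Add(1, Mul(Rational(-1, 299), l)) (Function('H')(l) = Add(1, Mul(l, Rational(-1, 299))) = Add(1, Mul(Rational(-1, 299), l)))
Add(106287, Mul(-1, Function('H')(Function('L')(15, 9)))) = Add(106287, Mul(-1, Add(1, Mul(Rational(-1, 299), Pow(Add(27, 15, Mul(-1, 9)), -1))))) = Add(106287, Mul(-1, Add(1, Mul(Rational(-1, 299), Pow(Add(27, 15, -9), -1))))) = Add(106287, Mul(-1, Add(1, Mul(Rational(-1, 299), Pow(33, -1))))) = Add(106287, Mul(-1, Add(1, Mul(Rational(-1, 299), Rational(1, 33))))) = Add(106287, Mul(-1, Add(1, Rational(-1, 9867)))) = Add(106287, Mul(-1, Rational(9866, 9867))) = Add(106287, Rational(-9866, 9867)) = Rational(1048723963, 9867)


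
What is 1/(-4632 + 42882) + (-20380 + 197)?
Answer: -771999749/38250 ≈ -20183.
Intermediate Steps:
1/(-4632 + 42882) + (-20380 + 197) = 1/38250 - 20183 = -771999749/38250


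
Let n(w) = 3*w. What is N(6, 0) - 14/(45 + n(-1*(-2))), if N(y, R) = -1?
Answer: -65/51 ≈ -1.2745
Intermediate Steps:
N(6, 0) - 14/(45 + n(-1*(-2))) = -1 - 14/(45 + 3*(-1*(-2))) = -1 - 14/(45 + 3*2) = -1 - 14/(45 + 6) = -1 - 14/51 = -65/51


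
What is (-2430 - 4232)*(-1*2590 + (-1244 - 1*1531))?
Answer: 35741630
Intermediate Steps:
(-2430 - 4232)*(-1*2590 + (-1244 - 1*1531)) = -6662*(-2590 + (-1244 - 1531)) = -6662*(-2590 - 2775) = -6662*(-5365) = 35741630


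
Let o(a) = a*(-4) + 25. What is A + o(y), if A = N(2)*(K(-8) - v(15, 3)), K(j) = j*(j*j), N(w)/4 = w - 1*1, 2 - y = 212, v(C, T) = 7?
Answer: -1211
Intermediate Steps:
y = -210 (y = 2 - 1*212 = 2 - 212 = -210)
N(w) = -4 + 4*w (N(w) = 4*(w - 1*1) = 4*(w - 1) = 4*(-1 + w) = -4 + 4*w)
K(j) = j³ (K(j) = j*j² = j³)
o(a) = 25 - 4*a (o(a) = -4*a + 25 = 25 - 4*a)
A = -2076 (A = (-4 + 4*2)*((-8)³ - 1*7) = (-4 + 8)*(-512 - 7) = 4*(-519) = -2076)
A + o(y) = -2076 + (25 - 4*(-210)) = -2076 + (25 + 840) = -2076 + 865 = -1211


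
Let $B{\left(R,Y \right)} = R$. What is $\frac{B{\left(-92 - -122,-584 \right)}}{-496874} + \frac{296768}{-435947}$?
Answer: $- \frac{73734690821}{108305364839} \approx -0.6808$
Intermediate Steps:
$\frac{B{\left(-92 - -122,-584 \right)}}{-496874} + \frac{296768}{-435947} = \frac{-92 - -122}{-496874} + \frac{296768}{-435947} = \left(-92 + 122\right) \left(- \frac{1}{496874}\right) + 296768 \left(- \frac{1}{435947}\right) = 30 \left(- \frac{1}{496874}\right) - \frac{296768}{435947} = - \frac{15}{248437} - \frac{296768}{435947} = - \frac{73734690821}{108305364839}$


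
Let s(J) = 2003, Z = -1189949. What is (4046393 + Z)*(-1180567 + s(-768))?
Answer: -3366502066416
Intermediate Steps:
(4046393 + Z)*(-1180567 + s(-768)) = (4046393 - 1189949)*(-1180567 + 2003) = 2856444*(-1178564) = -3366502066416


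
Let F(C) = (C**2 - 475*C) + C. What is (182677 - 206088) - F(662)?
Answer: -147867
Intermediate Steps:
F(C) = C**2 - 474*C
(182677 - 206088) - F(662) = (182677 - 206088) - 662*(-474 + 662) = -23411 - 662*188 = -23411 - 1*124456 = -23411 - 124456 = -147867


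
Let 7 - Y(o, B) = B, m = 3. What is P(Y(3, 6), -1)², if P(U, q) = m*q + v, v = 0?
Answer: 9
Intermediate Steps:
Y(o, B) = 7 - B
P(U, q) = 3*q (P(U, q) = 3*q + 0 = 3*q)
P(Y(3, 6), -1)² = (3*(-1))² = (-3)² = 9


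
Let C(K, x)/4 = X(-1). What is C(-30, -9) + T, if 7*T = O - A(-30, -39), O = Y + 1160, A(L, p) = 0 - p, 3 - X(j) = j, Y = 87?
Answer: 1320/7 ≈ 188.57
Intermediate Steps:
X(j) = 3 - j
A(L, p) = -p
C(K, x) = 16 (C(K, x) = 4*(3 - 1*(-1)) = 4*(3 + 1) = 4*4 = 16)
O = 1247 (O = 87 + 1160 = 1247)
T = 1208/7 (T = (1247 - (-1)*(-39))/7 = (1247 - 1*39)/7 = (1247 - 39)/7 = (⅐)*1208 = 1208/7 ≈ 172.57)
C(-30, -9) + T = 16 + 1208/7 = 1320/7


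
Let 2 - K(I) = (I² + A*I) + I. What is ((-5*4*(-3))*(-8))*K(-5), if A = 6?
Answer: -5760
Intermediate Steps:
K(I) = 2 - I² - 7*I (K(I) = 2 - ((I² + 6*I) + I) = 2 - (I² + 7*I) = 2 + (-I² - 7*I) = 2 - I² - 7*I)
((-5*4*(-3))*(-8))*K(-5) = ((-5*4*(-3))*(-8))*(2 - 1*(-5)² - 7*(-5)) = (-20*(-3)*(-8))*(2 - 1*25 + 35) = (60*(-8))*(2 - 25 + 35) = -480*12 = -5760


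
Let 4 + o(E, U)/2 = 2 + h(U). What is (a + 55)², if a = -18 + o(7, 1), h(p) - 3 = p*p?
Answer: 1681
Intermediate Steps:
h(p) = 3 + p² (h(p) = 3 + p*p = 3 + p²)
o(E, U) = 2 + 2*U² (o(E, U) = -8 + 2*(2 + (3 + U²)) = -8 + 2*(5 + U²) = -8 + (10 + 2*U²) = 2 + 2*U²)
a = -14 (a = -18 + (2 + 2*1²) = -18 + (2 + 2*1) = -18 + (2 + 2) = -18 + 4 = -14)
(a + 55)² = (-14 + 55)² = 41² = 1681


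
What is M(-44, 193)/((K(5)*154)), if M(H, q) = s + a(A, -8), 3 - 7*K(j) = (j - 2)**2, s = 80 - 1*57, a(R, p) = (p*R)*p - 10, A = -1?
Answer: 17/44 ≈ 0.38636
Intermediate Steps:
a(R, p) = -10 + R*p**2 (a(R, p) = (R*p)*p - 10 = R*p**2 - 10 = -10 + R*p**2)
s = 23 (s = 80 - 57 = 23)
K(j) = 3/7 - (-2 + j)**2/7 (K(j) = 3/7 - (j - 2)**2/7 = 3/7 - (-2 + j)**2/7)
M(H, q) = -51 (M(H, q) = 23 + (-10 - 1*(-8)**2) = 23 + (-10 - 1*64) = 23 + (-10 - 64) = 23 - 74 = -51)
M(-44, 193)/((K(5)*154)) = -51*1/(154*(3/7 - (-2 + 5)**2/7)) = -51*1/(154*(3/7 - 1/7*3**2)) = -51*1/(154*(3/7 - 1/7*9)) = -51*1/(154*(3/7 - 9/7)) = -51/((-6/7*154)) = -51/(-132) = -51*(-1/132) = 17/44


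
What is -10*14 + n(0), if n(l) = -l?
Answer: -140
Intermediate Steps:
-10*14 + n(0) = -10*14 - 1*0 = -140 + 0 = -140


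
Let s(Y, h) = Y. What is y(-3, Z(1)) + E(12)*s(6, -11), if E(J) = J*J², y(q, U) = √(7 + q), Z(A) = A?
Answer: 10370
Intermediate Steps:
E(J) = J³
y(-3, Z(1)) + E(12)*s(6, -11) = √(7 - 3) + 12³*6 = √4 + 1728*6 = 2 + 10368 = 10370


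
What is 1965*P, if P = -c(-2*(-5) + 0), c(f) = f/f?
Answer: -1965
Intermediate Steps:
c(f) = 1
P = -1 (P = -1*1 = -1)
1965*P = 1965*(-1) = -1965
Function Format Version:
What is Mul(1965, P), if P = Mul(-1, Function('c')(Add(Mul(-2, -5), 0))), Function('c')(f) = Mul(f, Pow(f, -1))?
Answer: -1965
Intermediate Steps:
Function('c')(f) = 1
P = -1 (P = Mul(-1, 1) = -1)
Mul(1965, P) = Mul(1965, -1) = -1965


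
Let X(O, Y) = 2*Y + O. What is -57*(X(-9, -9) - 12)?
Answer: 2223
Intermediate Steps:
X(O, Y) = O + 2*Y
-57*(X(-9, -9) - 12) = -57*((-9 + 2*(-9)) - 12) = -57*((-9 - 18) - 12) = -57*(-27 - 12) = -57*(-39) = 2223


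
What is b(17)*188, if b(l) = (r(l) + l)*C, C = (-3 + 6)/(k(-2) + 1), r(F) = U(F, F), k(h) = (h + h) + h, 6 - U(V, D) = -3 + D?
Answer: -5076/5 ≈ -1015.2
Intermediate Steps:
U(V, D) = 9 - D (U(V, D) = 6 - (-3 + D) = 6 + (3 - D) = 9 - D)
k(h) = 3*h (k(h) = 2*h + h = 3*h)
r(F) = 9 - F
C = -⅗ (C = (-3 + 6)/(3*(-2) + 1) = 3/(-6 + 1) = 3/(-5) = 3*(-⅕) = -⅗ ≈ -0.60000)
b(l) = -27/5 (b(l) = ((9 - l) + l)*(-⅗) = 9*(-⅗) = -27/5)
b(17)*188 = -27/5*188 = -5076/5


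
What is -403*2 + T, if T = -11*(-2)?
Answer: -784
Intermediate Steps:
T = 22
-403*2 + T = -403*2 + 22 = -31*26 + 22 = -806 + 22 = -784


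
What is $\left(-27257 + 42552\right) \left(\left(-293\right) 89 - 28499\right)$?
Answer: $-834739920$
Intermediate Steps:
$\left(-27257 + 42552\right) \left(\left(-293\right) 89 - 28499\right) = 15295 \left(-26077 - 28499\right) = 15295 \left(-54576\right) = -834739920$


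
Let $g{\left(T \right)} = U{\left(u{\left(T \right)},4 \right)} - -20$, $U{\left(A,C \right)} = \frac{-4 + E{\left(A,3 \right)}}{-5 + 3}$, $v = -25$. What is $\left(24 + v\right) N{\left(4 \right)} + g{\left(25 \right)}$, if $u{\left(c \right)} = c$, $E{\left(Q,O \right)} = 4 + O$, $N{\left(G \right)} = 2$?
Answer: $\frac{33}{2} \approx 16.5$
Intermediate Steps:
$U{\left(A,C \right)} = - \frac{3}{2}$ ($U{\left(A,C \right)} = \frac{-4 + \left(4 + 3\right)}{-5 + 3} = \frac{-4 + 7}{-2} = 3 \left(- \frac{1}{2}\right) = - \frac{3}{2}$)
$g{\left(T \right)} = \frac{37}{2}$ ($g{\left(T \right)} = - \frac{3}{2} - -20 = - \frac{3}{2} + 20 = \frac{37}{2}$)
$\left(24 + v\right) N{\left(4 \right)} + g{\left(25 \right)} = \left(24 - 25\right) 2 + \frac{37}{2} = \left(-1\right) 2 + \frac{37}{2} = -2 + \frac{37}{2} = \frac{33}{2}$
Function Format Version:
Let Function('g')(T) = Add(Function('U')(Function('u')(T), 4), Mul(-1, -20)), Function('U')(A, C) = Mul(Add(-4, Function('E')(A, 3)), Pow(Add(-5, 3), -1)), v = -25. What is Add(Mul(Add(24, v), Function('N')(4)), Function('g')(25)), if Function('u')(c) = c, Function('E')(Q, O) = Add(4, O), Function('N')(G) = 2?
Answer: Rational(33, 2) ≈ 16.500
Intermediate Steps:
Function('U')(A, C) = Rational(-3, 2) (Function('U')(A, C) = Mul(Add(-4, Add(4, 3)), Pow(Add(-5, 3), -1)) = Mul(Add(-4, 7), Pow(-2, -1)) = Mul(3, Rational(-1, 2)) = Rational(-3, 2))
Function('g')(T) = Rational(37, 2) (Function('g')(T) = Add(Rational(-3, 2), Mul(-1, -20)) = Add(Rational(-3, 2), 20) = Rational(37, 2))
Add(Mul(Add(24, v), Function('N')(4)), Function('g')(25)) = Add(Mul(Add(24, -25), 2), Rational(37, 2)) = Add(Mul(-1, 2), Rational(37, 2)) = Add(-2, Rational(37, 2)) = Rational(33, 2)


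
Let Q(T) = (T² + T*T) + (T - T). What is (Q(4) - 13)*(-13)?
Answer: -247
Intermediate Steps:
Q(T) = 2*T² (Q(T) = (T² + T²) + 0 = 2*T² + 0 = 2*T²)
(Q(4) - 13)*(-13) = (2*4² - 13)*(-13) = (2*16 - 13)*(-13) = (32 - 13)*(-13) = 19*(-13) = -247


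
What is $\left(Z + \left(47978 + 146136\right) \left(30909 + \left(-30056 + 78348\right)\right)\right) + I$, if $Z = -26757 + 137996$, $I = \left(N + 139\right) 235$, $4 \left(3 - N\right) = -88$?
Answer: $15374172693$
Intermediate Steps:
$N = 25$ ($N = 3 - -22 = 3 + 22 = 25$)
$I = 38540$ ($I = \left(25 + 139\right) 235 = 164 \cdot 235 = 38540$)
$Z = 111239$
$\left(Z + \left(47978 + 146136\right) \left(30909 + \left(-30056 + 78348\right)\right)\right) + I = \left(111239 + \left(47978 + 146136\right) \left(30909 + \left(-30056 + 78348\right)\right)\right) + 38540 = \left(111239 + 194114 \left(30909 + 48292\right)\right) + 38540 = \left(111239 + 194114 \cdot 79201\right) + 38540 = \left(111239 + 15374022914\right) + 38540 = 15374134153 + 38540 = 15374172693$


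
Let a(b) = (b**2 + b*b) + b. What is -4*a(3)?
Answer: -84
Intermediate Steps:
a(b) = b + 2*b**2 (a(b) = (b**2 + b**2) + b = 2*b**2 + b = b + 2*b**2)
-4*a(3) = -12*(1 + 2*3) = -12*(1 + 6) = -12*7 = -4*21 = -84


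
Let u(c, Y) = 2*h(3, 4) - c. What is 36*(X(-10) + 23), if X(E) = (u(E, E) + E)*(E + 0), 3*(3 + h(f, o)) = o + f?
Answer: 1308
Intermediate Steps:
h(f, o) = -3 + f/3 + o/3 (h(f, o) = -3 + (o + f)/3 = -3 + (f + o)/3 = -3 + (f/3 + o/3) = -3 + f/3 + o/3)
u(c, Y) = -4/3 - c (u(c, Y) = 2*(-3 + (⅓)*3 + (⅓)*4) - c = 2*(-3 + 1 + 4/3) - c = 2*(-⅔) - c = -4/3 - c)
X(E) = -4*E/3 (X(E) = ((-4/3 - E) + E)*(E + 0) = -4*E/3)
36*(X(-10) + 23) = 36*(-4/3*(-10) + 23) = 36*(40/3 + 23) = 36*(109/3) = 1308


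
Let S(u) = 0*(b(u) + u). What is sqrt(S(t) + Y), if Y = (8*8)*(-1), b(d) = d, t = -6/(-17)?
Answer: 8*I ≈ 8.0*I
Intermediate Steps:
t = 6/17 (t = -6*(-1/17) = 6/17 ≈ 0.35294)
S(u) = 0 (S(u) = 0*(u + u) = 0*(2*u) = 0)
Y = -64 (Y = 64*(-1) = -64)
sqrt(S(t) + Y) = sqrt(0 - 64) = sqrt(-64) = 8*I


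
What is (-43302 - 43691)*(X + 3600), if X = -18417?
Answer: 1288975281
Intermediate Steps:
(-43302 - 43691)*(X + 3600) = (-43302 - 43691)*(-18417 + 3600) = -86993*(-14817) = 1288975281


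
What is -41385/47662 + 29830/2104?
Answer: 333670855/25070212 ≈ 13.309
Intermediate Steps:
-41385/47662 + 29830/2104 = -41385*1/47662 + 29830*(1/2104) = -41385/47662 + 14915/1052 = 333670855/25070212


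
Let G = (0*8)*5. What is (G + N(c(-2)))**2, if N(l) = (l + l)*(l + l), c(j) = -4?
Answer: 4096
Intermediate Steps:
N(l) = 4*l**2 (N(l) = (2*l)*(2*l) = 4*l**2)
G = 0 (G = 0*5 = 0)
(G + N(c(-2)))**2 = (0 + 4*(-4)**2)**2 = (0 + 4*16)**2 = (0 + 64)**2 = 64**2 = 4096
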